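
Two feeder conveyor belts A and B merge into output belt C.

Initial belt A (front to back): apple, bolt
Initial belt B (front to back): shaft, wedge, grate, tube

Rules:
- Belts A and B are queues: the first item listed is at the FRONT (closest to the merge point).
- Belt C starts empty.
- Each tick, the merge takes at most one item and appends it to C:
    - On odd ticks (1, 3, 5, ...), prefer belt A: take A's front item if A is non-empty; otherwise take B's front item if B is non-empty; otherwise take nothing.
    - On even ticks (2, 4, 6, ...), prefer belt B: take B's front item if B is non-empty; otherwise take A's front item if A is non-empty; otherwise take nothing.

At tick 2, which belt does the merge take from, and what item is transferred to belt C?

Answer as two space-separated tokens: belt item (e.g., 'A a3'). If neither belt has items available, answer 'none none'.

Answer: B shaft

Derivation:
Tick 1: prefer A, take apple from A; A=[bolt] B=[shaft,wedge,grate,tube] C=[apple]
Tick 2: prefer B, take shaft from B; A=[bolt] B=[wedge,grate,tube] C=[apple,shaft]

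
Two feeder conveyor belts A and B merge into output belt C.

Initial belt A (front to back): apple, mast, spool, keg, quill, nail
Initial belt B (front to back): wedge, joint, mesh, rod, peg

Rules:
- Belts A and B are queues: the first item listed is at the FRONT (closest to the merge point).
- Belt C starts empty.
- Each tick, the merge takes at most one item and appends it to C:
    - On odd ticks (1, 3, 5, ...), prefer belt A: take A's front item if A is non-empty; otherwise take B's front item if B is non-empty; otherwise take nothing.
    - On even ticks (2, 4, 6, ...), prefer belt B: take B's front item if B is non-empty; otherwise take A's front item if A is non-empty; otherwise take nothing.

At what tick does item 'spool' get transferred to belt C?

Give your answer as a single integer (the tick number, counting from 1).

Tick 1: prefer A, take apple from A; A=[mast,spool,keg,quill,nail] B=[wedge,joint,mesh,rod,peg] C=[apple]
Tick 2: prefer B, take wedge from B; A=[mast,spool,keg,quill,nail] B=[joint,mesh,rod,peg] C=[apple,wedge]
Tick 3: prefer A, take mast from A; A=[spool,keg,quill,nail] B=[joint,mesh,rod,peg] C=[apple,wedge,mast]
Tick 4: prefer B, take joint from B; A=[spool,keg,quill,nail] B=[mesh,rod,peg] C=[apple,wedge,mast,joint]
Tick 5: prefer A, take spool from A; A=[keg,quill,nail] B=[mesh,rod,peg] C=[apple,wedge,mast,joint,spool]

Answer: 5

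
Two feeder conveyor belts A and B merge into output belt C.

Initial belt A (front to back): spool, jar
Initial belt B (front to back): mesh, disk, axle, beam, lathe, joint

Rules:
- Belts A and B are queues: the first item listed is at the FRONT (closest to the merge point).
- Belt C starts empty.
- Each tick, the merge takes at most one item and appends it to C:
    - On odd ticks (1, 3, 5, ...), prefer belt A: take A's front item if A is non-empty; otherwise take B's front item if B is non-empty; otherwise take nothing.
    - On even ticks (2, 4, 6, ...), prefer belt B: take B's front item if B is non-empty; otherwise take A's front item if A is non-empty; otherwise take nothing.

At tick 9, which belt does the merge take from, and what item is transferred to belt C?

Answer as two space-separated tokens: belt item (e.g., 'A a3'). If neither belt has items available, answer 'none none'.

Answer: none none

Derivation:
Tick 1: prefer A, take spool from A; A=[jar] B=[mesh,disk,axle,beam,lathe,joint] C=[spool]
Tick 2: prefer B, take mesh from B; A=[jar] B=[disk,axle,beam,lathe,joint] C=[spool,mesh]
Tick 3: prefer A, take jar from A; A=[-] B=[disk,axle,beam,lathe,joint] C=[spool,mesh,jar]
Tick 4: prefer B, take disk from B; A=[-] B=[axle,beam,lathe,joint] C=[spool,mesh,jar,disk]
Tick 5: prefer A, take axle from B; A=[-] B=[beam,lathe,joint] C=[spool,mesh,jar,disk,axle]
Tick 6: prefer B, take beam from B; A=[-] B=[lathe,joint] C=[spool,mesh,jar,disk,axle,beam]
Tick 7: prefer A, take lathe from B; A=[-] B=[joint] C=[spool,mesh,jar,disk,axle,beam,lathe]
Tick 8: prefer B, take joint from B; A=[-] B=[-] C=[spool,mesh,jar,disk,axle,beam,lathe,joint]
Tick 9: prefer A, both empty, nothing taken; A=[-] B=[-] C=[spool,mesh,jar,disk,axle,beam,lathe,joint]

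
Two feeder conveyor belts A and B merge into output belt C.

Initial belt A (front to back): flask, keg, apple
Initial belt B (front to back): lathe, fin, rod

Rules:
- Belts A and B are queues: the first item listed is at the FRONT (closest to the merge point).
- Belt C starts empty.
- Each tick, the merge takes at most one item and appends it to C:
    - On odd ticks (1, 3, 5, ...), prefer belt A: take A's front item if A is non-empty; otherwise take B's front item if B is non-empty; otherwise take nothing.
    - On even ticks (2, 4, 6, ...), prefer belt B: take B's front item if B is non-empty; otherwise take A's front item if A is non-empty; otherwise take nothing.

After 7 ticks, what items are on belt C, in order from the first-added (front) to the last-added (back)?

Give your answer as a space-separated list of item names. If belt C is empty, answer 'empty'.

Answer: flask lathe keg fin apple rod

Derivation:
Tick 1: prefer A, take flask from A; A=[keg,apple] B=[lathe,fin,rod] C=[flask]
Tick 2: prefer B, take lathe from B; A=[keg,apple] B=[fin,rod] C=[flask,lathe]
Tick 3: prefer A, take keg from A; A=[apple] B=[fin,rod] C=[flask,lathe,keg]
Tick 4: prefer B, take fin from B; A=[apple] B=[rod] C=[flask,lathe,keg,fin]
Tick 5: prefer A, take apple from A; A=[-] B=[rod] C=[flask,lathe,keg,fin,apple]
Tick 6: prefer B, take rod from B; A=[-] B=[-] C=[flask,lathe,keg,fin,apple,rod]
Tick 7: prefer A, both empty, nothing taken; A=[-] B=[-] C=[flask,lathe,keg,fin,apple,rod]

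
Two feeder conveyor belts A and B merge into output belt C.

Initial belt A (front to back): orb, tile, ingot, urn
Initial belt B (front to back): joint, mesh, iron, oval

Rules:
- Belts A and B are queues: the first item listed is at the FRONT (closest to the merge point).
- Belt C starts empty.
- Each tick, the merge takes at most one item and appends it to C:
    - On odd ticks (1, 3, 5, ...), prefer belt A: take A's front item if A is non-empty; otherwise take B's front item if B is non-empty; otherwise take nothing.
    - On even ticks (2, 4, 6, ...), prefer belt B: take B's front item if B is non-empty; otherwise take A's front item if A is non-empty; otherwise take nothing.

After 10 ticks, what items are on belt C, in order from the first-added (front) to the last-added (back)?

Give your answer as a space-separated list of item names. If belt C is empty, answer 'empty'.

Tick 1: prefer A, take orb from A; A=[tile,ingot,urn] B=[joint,mesh,iron,oval] C=[orb]
Tick 2: prefer B, take joint from B; A=[tile,ingot,urn] B=[mesh,iron,oval] C=[orb,joint]
Tick 3: prefer A, take tile from A; A=[ingot,urn] B=[mesh,iron,oval] C=[orb,joint,tile]
Tick 4: prefer B, take mesh from B; A=[ingot,urn] B=[iron,oval] C=[orb,joint,tile,mesh]
Tick 5: prefer A, take ingot from A; A=[urn] B=[iron,oval] C=[orb,joint,tile,mesh,ingot]
Tick 6: prefer B, take iron from B; A=[urn] B=[oval] C=[orb,joint,tile,mesh,ingot,iron]
Tick 7: prefer A, take urn from A; A=[-] B=[oval] C=[orb,joint,tile,mesh,ingot,iron,urn]
Tick 8: prefer B, take oval from B; A=[-] B=[-] C=[orb,joint,tile,mesh,ingot,iron,urn,oval]
Tick 9: prefer A, both empty, nothing taken; A=[-] B=[-] C=[orb,joint,tile,mesh,ingot,iron,urn,oval]
Tick 10: prefer B, both empty, nothing taken; A=[-] B=[-] C=[orb,joint,tile,mesh,ingot,iron,urn,oval]

Answer: orb joint tile mesh ingot iron urn oval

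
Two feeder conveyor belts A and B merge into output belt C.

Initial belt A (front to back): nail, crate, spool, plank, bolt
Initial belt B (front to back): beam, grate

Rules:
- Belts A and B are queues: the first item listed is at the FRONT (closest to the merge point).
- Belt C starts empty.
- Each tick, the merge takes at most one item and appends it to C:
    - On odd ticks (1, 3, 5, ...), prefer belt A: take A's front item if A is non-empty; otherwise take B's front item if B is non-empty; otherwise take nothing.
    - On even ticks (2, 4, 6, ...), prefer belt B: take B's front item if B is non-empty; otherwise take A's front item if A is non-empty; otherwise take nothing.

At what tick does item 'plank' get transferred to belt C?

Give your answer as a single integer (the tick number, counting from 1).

Answer: 6

Derivation:
Tick 1: prefer A, take nail from A; A=[crate,spool,plank,bolt] B=[beam,grate] C=[nail]
Tick 2: prefer B, take beam from B; A=[crate,spool,plank,bolt] B=[grate] C=[nail,beam]
Tick 3: prefer A, take crate from A; A=[spool,plank,bolt] B=[grate] C=[nail,beam,crate]
Tick 4: prefer B, take grate from B; A=[spool,plank,bolt] B=[-] C=[nail,beam,crate,grate]
Tick 5: prefer A, take spool from A; A=[plank,bolt] B=[-] C=[nail,beam,crate,grate,spool]
Tick 6: prefer B, take plank from A; A=[bolt] B=[-] C=[nail,beam,crate,grate,spool,plank]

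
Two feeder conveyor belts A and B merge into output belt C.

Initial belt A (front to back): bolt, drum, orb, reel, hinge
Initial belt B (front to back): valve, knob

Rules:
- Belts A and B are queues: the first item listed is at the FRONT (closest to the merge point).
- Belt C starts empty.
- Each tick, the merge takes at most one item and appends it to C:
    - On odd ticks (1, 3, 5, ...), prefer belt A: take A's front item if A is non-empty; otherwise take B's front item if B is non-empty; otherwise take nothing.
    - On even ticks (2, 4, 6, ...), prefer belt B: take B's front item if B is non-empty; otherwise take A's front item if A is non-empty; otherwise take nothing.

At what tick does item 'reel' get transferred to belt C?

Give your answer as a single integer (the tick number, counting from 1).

Answer: 6

Derivation:
Tick 1: prefer A, take bolt from A; A=[drum,orb,reel,hinge] B=[valve,knob] C=[bolt]
Tick 2: prefer B, take valve from B; A=[drum,orb,reel,hinge] B=[knob] C=[bolt,valve]
Tick 3: prefer A, take drum from A; A=[orb,reel,hinge] B=[knob] C=[bolt,valve,drum]
Tick 4: prefer B, take knob from B; A=[orb,reel,hinge] B=[-] C=[bolt,valve,drum,knob]
Tick 5: prefer A, take orb from A; A=[reel,hinge] B=[-] C=[bolt,valve,drum,knob,orb]
Tick 6: prefer B, take reel from A; A=[hinge] B=[-] C=[bolt,valve,drum,knob,orb,reel]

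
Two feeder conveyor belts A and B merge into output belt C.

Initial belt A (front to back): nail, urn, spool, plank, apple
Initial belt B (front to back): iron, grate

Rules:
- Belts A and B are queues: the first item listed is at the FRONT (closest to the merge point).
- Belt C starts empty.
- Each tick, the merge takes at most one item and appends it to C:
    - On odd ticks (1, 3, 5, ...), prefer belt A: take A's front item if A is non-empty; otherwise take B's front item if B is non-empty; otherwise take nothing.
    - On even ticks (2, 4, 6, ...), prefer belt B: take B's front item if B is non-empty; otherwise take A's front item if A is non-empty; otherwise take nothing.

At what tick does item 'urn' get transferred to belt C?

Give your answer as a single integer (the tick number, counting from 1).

Answer: 3

Derivation:
Tick 1: prefer A, take nail from A; A=[urn,spool,plank,apple] B=[iron,grate] C=[nail]
Tick 2: prefer B, take iron from B; A=[urn,spool,plank,apple] B=[grate] C=[nail,iron]
Tick 3: prefer A, take urn from A; A=[spool,plank,apple] B=[grate] C=[nail,iron,urn]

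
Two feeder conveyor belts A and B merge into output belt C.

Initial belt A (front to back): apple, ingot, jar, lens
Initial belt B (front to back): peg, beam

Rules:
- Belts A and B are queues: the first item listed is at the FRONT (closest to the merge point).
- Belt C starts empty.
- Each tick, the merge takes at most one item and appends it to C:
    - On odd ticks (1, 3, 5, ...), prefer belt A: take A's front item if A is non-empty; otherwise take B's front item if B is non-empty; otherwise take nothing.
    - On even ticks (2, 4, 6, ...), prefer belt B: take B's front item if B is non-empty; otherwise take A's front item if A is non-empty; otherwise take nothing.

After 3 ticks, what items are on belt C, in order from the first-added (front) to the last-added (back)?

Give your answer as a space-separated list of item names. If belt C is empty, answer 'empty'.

Answer: apple peg ingot

Derivation:
Tick 1: prefer A, take apple from A; A=[ingot,jar,lens] B=[peg,beam] C=[apple]
Tick 2: prefer B, take peg from B; A=[ingot,jar,lens] B=[beam] C=[apple,peg]
Tick 3: prefer A, take ingot from A; A=[jar,lens] B=[beam] C=[apple,peg,ingot]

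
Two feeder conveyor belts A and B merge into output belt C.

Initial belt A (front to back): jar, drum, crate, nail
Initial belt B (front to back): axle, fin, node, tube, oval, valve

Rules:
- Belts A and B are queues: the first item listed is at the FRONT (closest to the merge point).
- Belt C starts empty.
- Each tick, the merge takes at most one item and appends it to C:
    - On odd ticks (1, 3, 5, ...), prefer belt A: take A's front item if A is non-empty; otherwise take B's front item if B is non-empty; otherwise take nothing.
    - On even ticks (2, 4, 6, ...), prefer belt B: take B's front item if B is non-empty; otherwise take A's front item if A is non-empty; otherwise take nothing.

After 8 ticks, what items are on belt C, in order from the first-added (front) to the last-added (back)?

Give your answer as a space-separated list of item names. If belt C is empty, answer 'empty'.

Answer: jar axle drum fin crate node nail tube

Derivation:
Tick 1: prefer A, take jar from A; A=[drum,crate,nail] B=[axle,fin,node,tube,oval,valve] C=[jar]
Tick 2: prefer B, take axle from B; A=[drum,crate,nail] B=[fin,node,tube,oval,valve] C=[jar,axle]
Tick 3: prefer A, take drum from A; A=[crate,nail] B=[fin,node,tube,oval,valve] C=[jar,axle,drum]
Tick 4: prefer B, take fin from B; A=[crate,nail] B=[node,tube,oval,valve] C=[jar,axle,drum,fin]
Tick 5: prefer A, take crate from A; A=[nail] B=[node,tube,oval,valve] C=[jar,axle,drum,fin,crate]
Tick 6: prefer B, take node from B; A=[nail] B=[tube,oval,valve] C=[jar,axle,drum,fin,crate,node]
Tick 7: prefer A, take nail from A; A=[-] B=[tube,oval,valve] C=[jar,axle,drum,fin,crate,node,nail]
Tick 8: prefer B, take tube from B; A=[-] B=[oval,valve] C=[jar,axle,drum,fin,crate,node,nail,tube]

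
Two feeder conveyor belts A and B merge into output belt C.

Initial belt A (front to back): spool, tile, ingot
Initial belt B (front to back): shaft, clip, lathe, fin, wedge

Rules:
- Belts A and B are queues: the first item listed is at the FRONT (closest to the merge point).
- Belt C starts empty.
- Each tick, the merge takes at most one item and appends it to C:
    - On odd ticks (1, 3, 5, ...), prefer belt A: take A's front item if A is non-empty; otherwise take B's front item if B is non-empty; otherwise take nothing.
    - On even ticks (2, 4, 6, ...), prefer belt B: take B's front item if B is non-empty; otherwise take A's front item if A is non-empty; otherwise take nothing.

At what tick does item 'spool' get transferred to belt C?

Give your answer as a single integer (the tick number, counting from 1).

Answer: 1

Derivation:
Tick 1: prefer A, take spool from A; A=[tile,ingot] B=[shaft,clip,lathe,fin,wedge] C=[spool]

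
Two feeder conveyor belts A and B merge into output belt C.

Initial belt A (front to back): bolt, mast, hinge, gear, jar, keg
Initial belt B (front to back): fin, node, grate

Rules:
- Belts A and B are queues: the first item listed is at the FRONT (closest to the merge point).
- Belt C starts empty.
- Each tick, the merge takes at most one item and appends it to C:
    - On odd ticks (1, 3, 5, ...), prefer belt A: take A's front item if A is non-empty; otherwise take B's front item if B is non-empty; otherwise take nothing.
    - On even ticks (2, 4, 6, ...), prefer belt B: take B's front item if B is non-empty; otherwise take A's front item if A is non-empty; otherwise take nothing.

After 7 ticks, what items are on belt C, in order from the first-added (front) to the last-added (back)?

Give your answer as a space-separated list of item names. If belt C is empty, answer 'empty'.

Answer: bolt fin mast node hinge grate gear

Derivation:
Tick 1: prefer A, take bolt from A; A=[mast,hinge,gear,jar,keg] B=[fin,node,grate] C=[bolt]
Tick 2: prefer B, take fin from B; A=[mast,hinge,gear,jar,keg] B=[node,grate] C=[bolt,fin]
Tick 3: prefer A, take mast from A; A=[hinge,gear,jar,keg] B=[node,grate] C=[bolt,fin,mast]
Tick 4: prefer B, take node from B; A=[hinge,gear,jar,keg] B=[grate] C=[bolt,fin,mast,node]
Tick 5: prefer A, take hinge from A; A=[gear,jar,keg] B=[grate] C=[bolt,fin,mast,node,hinge]
Tick 6: prefer B, take grate from B; A=[gear,jar,keg] B=[-] C=[bolt,fin,mast,node,hinge,grate]
Tick 7: prefer A, take gear from A; A=[jar,keg] B=[-] C=[bolt,fin,mast,node,hinge,grate,gear]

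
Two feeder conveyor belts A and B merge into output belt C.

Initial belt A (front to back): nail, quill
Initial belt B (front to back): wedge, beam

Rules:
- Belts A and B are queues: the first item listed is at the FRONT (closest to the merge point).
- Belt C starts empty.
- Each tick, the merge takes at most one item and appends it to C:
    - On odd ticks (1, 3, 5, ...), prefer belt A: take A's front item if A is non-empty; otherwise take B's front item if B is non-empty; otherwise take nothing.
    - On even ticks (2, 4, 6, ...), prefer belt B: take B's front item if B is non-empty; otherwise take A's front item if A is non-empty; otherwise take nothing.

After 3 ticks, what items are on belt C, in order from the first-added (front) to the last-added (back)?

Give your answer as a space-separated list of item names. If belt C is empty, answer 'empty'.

Answer: nail wedge quill

Derivation:
Tick 1: prefer A, take nail from A; A=[quill] B=[wedge,beam] C=[nail]
Tick 2: prefer B, take wedge from B; A=[quill] B=[beam] C=[nail,wedge]
Tick 3: prefer A, take quill from A; A=[-] B=[beam] C=[nail,wedge,quill]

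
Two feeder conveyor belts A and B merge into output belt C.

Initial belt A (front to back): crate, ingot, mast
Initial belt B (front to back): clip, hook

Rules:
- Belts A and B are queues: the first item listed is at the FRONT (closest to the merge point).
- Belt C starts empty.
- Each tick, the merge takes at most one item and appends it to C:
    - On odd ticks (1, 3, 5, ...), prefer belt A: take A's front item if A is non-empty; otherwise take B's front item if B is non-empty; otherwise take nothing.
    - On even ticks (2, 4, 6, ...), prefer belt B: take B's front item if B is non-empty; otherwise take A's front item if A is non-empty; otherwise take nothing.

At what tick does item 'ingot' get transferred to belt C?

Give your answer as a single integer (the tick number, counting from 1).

Tick 1: prefer A, take crate from A; A=[ingot,mast] B=[clip,hook] C=[crate]
Tick 2: prefer B, take clip from B; A=[ingot,mast] B=[hook] C=[crate,clip]
Tick 3: prefer A, take ingot from A; A=[mast] B=[hook] C=[crate,clip,ingot]

Answer: 3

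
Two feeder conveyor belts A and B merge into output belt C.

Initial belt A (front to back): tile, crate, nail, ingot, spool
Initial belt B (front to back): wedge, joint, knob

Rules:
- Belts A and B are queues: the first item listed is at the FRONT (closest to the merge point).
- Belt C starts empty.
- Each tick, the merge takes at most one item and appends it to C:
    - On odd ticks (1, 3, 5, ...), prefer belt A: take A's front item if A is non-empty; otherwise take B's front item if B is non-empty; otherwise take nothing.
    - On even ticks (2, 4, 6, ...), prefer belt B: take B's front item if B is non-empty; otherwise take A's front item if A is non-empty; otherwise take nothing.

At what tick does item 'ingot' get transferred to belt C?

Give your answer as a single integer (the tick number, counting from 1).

Tick 1: prefer A, take tile from A; A=[crate,nail,ingot,spool] B=[wedge,joint,knob] C=[tile]
Tick 2: prefer B, take wedge from B; A=[crate,nail,ingot,spool] B=[joint,knob] C=[tile,wedge]
Tick 3: prefer A, take crate from A; A=[nail,ingot,spool] B=[joint,knob] C=[tile,wedge,crate]
Tick 4: prefer B, take joint from B; A=[nail,ingot,spool] B=[knob] C=[tile,wedge,crate,joint]
Tick 5: prefer A, take nail from A; A=[ingot,spool] B=[knob] C=[tile,wedge,crate,joint,nail]
Tick 6: prefer B, take knob from B; A=[ingot,spool] B=[-] C=[tile,wedge,crate,joint,nail,knob]
Tick 7: prefer A, take ingot from A; A=[spool] B=[-] C=[tile,wedge,crate,joint,nail,knob,ingot]

Answer: 7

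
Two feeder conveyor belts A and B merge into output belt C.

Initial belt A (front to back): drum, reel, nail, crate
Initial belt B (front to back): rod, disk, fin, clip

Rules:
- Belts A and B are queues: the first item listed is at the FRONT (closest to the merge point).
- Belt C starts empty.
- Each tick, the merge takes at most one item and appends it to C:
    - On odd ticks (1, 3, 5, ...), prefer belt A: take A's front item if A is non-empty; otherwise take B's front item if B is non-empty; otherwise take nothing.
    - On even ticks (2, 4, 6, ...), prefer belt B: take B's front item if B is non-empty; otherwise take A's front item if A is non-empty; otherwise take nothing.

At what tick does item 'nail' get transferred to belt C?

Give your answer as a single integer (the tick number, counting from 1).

Tick 1: prefer A, take drum from A; A=[reel,nail,crate] B=[rod,disk,fin,clip] C=[drum]
Tick 2: prefer B, take rod from B; A=[reel,nail,crate] B=[disk,fin,clip] C=[drum,rod]
Tick 3: prefer A, take reel from A; A=[nail,crate] B=[disk,fin,clip] C=[drum,rod,reel]
Tick 4: prefer B, take disk from B; A=[nail,crate] B=[fin,clip] C=[drum,rod,reel,disk]
Tick 5: prefer A, take nail from A; A=[crate] B=[fin,clip] C=[drum,rod,reel,disk,nail]

Answer: 5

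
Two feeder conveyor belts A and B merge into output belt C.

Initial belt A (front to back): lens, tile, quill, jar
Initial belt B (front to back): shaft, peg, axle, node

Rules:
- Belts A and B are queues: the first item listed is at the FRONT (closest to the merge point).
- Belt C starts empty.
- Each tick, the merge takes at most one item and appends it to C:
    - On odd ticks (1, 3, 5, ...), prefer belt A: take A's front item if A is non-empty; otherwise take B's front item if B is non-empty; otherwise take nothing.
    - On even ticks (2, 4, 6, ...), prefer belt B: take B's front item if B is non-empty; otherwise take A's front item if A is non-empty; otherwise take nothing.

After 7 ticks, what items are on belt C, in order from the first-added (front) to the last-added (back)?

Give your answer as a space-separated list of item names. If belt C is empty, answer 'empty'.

Answer: lens shaft tile peg quill axle jar

Derivation:
Tick 1: prefer A, take lens from A; A=[tile,quill,jar] B=[shaft,peg,axle,node] C=[lens]
Tick 2: prefer B, take shaft from B; A=[tile,quill,jar] B=[peg,axle,node] C=[lens,shaft]
Tick 3: prefer A, take tile from A; A=[quill,jar] B=[peg,axle,node] C=[lens,shaft,tile]
Tick 4: prefer B, take peg from B; A=[quill,jar] B=[axle,node] C=[lens,shaft,tile,peg]
Tick 5: prefer A, take quill from A; A=[jar] B=[axle,node] C=[lens,shaft,tile,peg,quill]
Tick 6: prefer B, take axle from B; A=[jar] B=[node] C=[lens,shaft,tile,peg,quill,axle]
Tick 7: prefer A, take jar from A; A=[-] B=[node] C=[lens,shaft,tile,peg,quill,axle,jar]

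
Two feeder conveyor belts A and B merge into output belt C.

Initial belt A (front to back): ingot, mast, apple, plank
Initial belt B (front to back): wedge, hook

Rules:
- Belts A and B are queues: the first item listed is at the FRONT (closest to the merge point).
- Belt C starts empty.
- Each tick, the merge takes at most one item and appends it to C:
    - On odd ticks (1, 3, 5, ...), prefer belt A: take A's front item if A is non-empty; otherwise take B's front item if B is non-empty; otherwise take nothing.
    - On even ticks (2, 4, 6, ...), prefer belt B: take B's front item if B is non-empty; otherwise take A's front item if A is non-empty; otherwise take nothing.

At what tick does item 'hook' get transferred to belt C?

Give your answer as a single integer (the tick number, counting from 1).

Answer: 4

Derivation:
Tick 1: prefer A, take ingot from A; A=[mast,apple,plank] B=[wedge,hook] C=[ingot]
Tick 2: prefer B, take wedge from B; A=[mast,apple,plank] B=[hook] C=[ingot,wedge]
Tick 3: prefer A, take mast from A; A=[apple,plank] B=[hook] C=[ingot,wedge,mast]
Tick 4: prefer B, take hook from B; A=[apple,plank] B=[-] C=[ingot,wedge,mast,hook]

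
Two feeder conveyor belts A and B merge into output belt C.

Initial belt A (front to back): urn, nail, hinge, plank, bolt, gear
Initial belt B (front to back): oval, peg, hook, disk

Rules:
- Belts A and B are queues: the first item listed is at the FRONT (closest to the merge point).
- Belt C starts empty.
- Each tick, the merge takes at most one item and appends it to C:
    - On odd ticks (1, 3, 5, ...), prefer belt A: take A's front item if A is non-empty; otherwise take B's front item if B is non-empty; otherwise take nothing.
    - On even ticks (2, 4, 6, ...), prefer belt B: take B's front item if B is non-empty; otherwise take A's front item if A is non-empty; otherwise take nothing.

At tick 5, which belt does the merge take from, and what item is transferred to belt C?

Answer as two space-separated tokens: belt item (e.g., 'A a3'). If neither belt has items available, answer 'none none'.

Tick 1: prefer A, take urn from A; A=[nail,hinge,plank,bolt,gear] B=[oval,peg,hook,disk] C=[urn]
Tick 2: prefer B, take oval from B; A=[nail,hinge,plank,bolt,gear] B=[peg,hook,disk] C=[urn,oval]
Tick 3: prefer A, take nail from A; A=[hinge,plank,bolt,gear] B=[peg,hook,disk] C=[urn,oval,nail]
Tick 4: prefer B, take peg from B; A=[hinge,plank,bolt,gear] B=[hook,disk] C=[urn,oval,nail,peg]
Tick 5: prefer A, take hinge from A; A=[plank,bolt,gear] B=[hook,disk] C=[urn,oval,nail,peg,hinge]

Answer: A hinge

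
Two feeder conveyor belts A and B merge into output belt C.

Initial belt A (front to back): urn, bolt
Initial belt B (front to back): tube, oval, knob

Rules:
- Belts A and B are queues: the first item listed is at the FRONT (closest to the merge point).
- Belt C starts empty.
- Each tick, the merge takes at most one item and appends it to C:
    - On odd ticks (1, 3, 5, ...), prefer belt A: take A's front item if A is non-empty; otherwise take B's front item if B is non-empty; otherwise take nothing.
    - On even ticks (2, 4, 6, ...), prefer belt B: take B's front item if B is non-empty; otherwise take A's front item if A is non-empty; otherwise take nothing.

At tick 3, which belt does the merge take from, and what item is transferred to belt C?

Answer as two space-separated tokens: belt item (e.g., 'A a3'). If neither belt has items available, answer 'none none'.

Tick 1: prefer A, take urn from A; A=[bolt] B=[tube,oval,knob] C=[urn]
Tick 2: prefer B, take tube from B; A=[bolt] B=[oval,knob] C=[urn,tube]
Tick 3: prefer A, take bolt from A; A=[-] B=[oval,knob] C=[urn,tube,bolt]

Answer: A bolt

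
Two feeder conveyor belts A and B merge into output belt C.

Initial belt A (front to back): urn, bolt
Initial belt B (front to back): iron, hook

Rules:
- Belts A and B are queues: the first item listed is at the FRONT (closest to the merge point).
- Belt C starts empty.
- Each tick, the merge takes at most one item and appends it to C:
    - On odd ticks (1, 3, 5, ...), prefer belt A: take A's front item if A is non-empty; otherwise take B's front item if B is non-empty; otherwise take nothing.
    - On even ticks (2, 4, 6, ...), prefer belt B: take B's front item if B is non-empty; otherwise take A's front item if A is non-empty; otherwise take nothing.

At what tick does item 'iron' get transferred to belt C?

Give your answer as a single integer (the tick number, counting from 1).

Tick 1: prefer A, take urn from A; A=[bolt] B=[iron,hook] C=[urn]
Tick 2: prefer B, take iron from B; A=[bolt] B=[hook] C=[urn,iron]

Answer: 2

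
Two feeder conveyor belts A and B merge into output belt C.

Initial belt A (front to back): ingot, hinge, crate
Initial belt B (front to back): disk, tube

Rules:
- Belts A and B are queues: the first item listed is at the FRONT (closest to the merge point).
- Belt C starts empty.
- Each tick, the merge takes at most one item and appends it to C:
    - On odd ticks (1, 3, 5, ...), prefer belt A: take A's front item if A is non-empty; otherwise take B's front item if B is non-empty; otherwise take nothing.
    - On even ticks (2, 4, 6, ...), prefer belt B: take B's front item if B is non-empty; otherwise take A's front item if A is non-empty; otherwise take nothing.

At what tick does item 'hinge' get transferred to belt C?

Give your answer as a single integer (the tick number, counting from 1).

Tick 1: prefer A, take ingot from A; A=[hinge,crate] B=[disk,tube] C=[ingot]
Tick 2: prefer B, take disk from B; A=[hinge,crate] B=[tube] C=[ingot,disk]
Tick 3: prefer A, take hinge from A; A=[crate] B=[tube] C=[ingot,disk,hinge]

Answer: 3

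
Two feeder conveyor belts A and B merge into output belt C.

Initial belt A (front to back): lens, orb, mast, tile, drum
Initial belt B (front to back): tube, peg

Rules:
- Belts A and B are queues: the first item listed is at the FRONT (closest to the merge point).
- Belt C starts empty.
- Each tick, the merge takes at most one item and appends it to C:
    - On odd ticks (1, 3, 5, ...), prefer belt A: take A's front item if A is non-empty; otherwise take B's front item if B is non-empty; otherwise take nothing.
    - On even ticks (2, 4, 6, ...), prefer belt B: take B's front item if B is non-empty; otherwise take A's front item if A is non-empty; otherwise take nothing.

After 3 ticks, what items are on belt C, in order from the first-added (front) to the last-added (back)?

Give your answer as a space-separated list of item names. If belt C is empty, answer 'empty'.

Answer: lens tube orb

Derivation:
Tick 1: prefer A, take lens from A; A=[orb,mast,tile,drum] B=[tube,peg] C=[lens]
Tick 2: prefer B, take tube from B; A=[orb,mast,tile,drum] B=[peg] C=[lens,tube]
Tick 3: prefer A, take orb from A; A=[mast,tile,drum] B=[peg] C=[lens,tube,orb]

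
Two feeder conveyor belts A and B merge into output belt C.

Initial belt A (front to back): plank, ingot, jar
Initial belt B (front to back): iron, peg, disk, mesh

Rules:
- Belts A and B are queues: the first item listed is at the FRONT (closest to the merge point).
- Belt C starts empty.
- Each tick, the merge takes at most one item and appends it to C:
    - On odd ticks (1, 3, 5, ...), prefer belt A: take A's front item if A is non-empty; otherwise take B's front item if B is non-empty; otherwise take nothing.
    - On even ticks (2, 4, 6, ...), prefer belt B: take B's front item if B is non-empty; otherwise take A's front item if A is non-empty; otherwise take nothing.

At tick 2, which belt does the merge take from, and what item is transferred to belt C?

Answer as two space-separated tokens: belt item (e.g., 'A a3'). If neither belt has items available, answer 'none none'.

Tick 1: prefer A, take plank from A; A=[ingot,jar] B=[iron,peg,disk,mesh] C=[plank]
Tick 2: prefer B, take iron from B; A=[ingot,jar] B=[peg,disk,mesh] C=[plank,iron]

Answer: B iron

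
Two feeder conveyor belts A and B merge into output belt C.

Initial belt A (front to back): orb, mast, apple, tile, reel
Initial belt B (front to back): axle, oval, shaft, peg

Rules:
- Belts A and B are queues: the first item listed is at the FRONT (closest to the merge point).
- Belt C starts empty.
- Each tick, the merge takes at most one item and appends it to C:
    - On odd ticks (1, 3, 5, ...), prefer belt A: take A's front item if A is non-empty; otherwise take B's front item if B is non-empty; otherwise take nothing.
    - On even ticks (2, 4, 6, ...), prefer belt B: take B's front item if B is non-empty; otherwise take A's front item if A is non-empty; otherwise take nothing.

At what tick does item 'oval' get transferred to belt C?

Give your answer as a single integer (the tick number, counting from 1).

Tick 1: prefer A, take orb from A; A=[mast,apple,tile,reel] B=[axle,oval,shaft,peg] C=[orb]
Tick 2: prefer B, take axle from B; A=[mast,apple,tile,reel] B=[oval,shaft,peg] C=[orb,axle]
Tick 3: prefer A, take mast from A; A=[apple,tile,reel] B=[oval,shaft,peg] C=[orb,axle,mast]
Tick 4: prefer B, take oval from B; A=[apple,tile,reel] B=[shaft,peg] C=[orb,axle,mast,oval]

Answer: 4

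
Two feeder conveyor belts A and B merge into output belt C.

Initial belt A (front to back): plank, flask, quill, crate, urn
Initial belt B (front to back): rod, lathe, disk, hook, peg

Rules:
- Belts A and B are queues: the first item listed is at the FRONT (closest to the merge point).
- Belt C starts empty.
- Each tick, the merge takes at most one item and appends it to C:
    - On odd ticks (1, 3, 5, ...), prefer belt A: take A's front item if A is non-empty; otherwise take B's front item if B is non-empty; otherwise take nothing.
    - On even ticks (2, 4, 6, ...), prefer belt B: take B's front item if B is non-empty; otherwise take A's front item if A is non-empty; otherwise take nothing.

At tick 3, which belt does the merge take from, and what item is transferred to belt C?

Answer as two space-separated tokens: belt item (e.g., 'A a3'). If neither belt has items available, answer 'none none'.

Answer: A flask

Derivation:
Tick 1: prefer A, take plank from A; A=[flask,quill,crate,urn] B=[rod,lathe,disk,hook,peg] C=[plank]
Tick 2: prefer B, take rod from B; A=[flask,quill,crate,urn] B=[lathe,disk,hook,peg] C=[plank,rod]
Tick 3: prefer A, take flask from A; A=[quill,crate,urn] B=[lathe,disk,hook,peg] C=[plank,rod,flask]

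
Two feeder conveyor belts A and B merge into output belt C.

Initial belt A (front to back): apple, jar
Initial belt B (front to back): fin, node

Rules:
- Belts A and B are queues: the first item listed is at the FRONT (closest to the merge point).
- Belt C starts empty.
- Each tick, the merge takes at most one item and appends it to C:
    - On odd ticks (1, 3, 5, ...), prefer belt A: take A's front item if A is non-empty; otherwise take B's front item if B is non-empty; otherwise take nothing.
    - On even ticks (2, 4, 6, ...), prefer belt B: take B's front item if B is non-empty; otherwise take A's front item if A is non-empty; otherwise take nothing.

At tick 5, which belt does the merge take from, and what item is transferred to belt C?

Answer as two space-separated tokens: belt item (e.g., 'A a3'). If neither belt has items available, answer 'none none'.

Answer: none none

Derivation:
Tick 1: prefer A, take apple from A; A=[jar] B=[fin,node] C=[apple]
Tick 2: prefer B, take fin from B; A=[jar] B=[node] C=[apple,fin]
Tick 3: prefer A, take jar from A; A=[-] B=[node] C=[apple,fin,jar]
Tick 4: prefer B, take node from B; A=[-] B=[-] C=[apple,fin,jar,node]
Tick 5: prefer A, both empty, nothing taken; A=[-] B=[-] C=[apple,fin,jar,node]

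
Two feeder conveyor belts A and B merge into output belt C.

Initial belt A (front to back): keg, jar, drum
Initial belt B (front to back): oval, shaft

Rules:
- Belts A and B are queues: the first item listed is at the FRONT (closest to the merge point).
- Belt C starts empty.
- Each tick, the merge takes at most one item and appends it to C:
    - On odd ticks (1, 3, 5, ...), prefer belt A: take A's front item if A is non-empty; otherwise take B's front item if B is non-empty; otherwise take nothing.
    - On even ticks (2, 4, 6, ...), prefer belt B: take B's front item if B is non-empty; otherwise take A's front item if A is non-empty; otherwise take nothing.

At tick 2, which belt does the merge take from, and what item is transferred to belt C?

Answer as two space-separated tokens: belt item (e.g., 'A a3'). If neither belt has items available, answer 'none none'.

Answer: B oval

Derivation:
Tick 1: prefer A, take keg from A; A=[jar,drum] B=[oval,shaft] C=[keg]
Tick 2: prefer B, take oval from B; A=[jar,drum] B=[shaft] C=[keg,oval]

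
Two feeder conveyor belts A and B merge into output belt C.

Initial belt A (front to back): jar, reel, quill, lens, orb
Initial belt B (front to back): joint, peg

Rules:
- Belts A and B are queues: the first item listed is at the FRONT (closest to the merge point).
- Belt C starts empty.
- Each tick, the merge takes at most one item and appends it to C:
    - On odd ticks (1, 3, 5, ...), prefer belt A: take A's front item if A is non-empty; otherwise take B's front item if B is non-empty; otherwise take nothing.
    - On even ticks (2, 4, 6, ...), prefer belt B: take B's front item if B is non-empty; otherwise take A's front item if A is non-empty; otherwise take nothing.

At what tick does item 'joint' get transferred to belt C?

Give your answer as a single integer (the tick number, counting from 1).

Tick 1: prefer A, take jar from A; A=[reel,quill,lens,orb] B=[joint,peg] C=[jar]
Tick 2: prefer B, take joint from B; A=[reel,quill,lens,orb] B=[peg] C=[jar,joint]

Answer: 2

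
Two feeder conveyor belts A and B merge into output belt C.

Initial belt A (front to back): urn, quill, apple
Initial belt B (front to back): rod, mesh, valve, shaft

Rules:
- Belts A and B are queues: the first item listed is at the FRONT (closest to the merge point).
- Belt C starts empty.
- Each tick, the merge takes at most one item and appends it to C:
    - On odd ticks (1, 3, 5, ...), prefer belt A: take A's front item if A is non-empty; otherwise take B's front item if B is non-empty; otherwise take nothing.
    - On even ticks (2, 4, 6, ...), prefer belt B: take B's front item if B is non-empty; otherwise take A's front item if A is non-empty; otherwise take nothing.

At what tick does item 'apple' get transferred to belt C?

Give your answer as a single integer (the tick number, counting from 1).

Answer: 5

Derivation:
Tick 1: prefer A, take urn from A; A=[quill,apple] B=[rod,mesh,valve,shaft] C=[urn]
Tick 2: prefer B, take rod from B; A=[quill,apple] B=[mesh,valve,shaft] C=[urn,rod]
Tick 3: prefer A, take quill from A; A=[apple] B=[mesh,valve,shaft] C=[urn,rod,quill]
Tick 4: prefer B, take mesh from B; A=[apple] B=[valve,shaft] C=[urn,rod,quill,mesh]
Tick 5: prefer A, take apple from A; A=[-] B=[valve,shaft] C=[urn,rod,quill,mesh,apple]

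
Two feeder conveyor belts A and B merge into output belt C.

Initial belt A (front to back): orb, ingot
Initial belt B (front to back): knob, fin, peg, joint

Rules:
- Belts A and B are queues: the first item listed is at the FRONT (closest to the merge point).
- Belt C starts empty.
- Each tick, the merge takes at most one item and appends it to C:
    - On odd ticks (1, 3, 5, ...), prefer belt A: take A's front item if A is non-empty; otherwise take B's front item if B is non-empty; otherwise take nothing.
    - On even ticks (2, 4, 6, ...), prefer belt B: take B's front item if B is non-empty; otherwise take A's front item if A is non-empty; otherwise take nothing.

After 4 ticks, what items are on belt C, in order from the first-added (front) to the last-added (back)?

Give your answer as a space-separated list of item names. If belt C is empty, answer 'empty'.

Answer: orb knob ingot fin

Derivation:
Tick 1: prefer A, take orb from A; A=[ingot] B=[knob,fin,peg,joint] C=[orb]
Tick 2: prefer B, take knob from B; A=[ingot] B=[fin,peg,joint] C=[orb,knob]
Tick 3: prefer A, take ingot from A; A=[-] B=[fin,peg,joint] C=[orb,knob,ingot]
Tick 4: prefer B, take fin from B; A=[-] B=[peg,joint] C=[orb,knob,ingot,fin]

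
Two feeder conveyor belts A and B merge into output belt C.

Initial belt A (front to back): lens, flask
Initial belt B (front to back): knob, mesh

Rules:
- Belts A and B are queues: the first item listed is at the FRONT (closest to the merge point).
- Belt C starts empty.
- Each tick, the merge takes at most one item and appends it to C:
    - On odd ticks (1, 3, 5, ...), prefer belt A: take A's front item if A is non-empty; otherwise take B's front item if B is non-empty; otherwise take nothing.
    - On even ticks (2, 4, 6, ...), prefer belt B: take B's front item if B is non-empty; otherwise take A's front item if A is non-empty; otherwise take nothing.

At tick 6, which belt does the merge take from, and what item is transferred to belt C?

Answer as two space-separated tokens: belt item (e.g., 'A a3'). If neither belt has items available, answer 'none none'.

Answer: none none

Derivation:
Tick 1: prefer A, take lens from A; A=[flask] B=[knob,mesh] C=[lens]
Tick 2: prefer B, take knob from B; A=[flask] B=[mesh] C=[lens,knob]
Tick 3: prefer A, take flask from A; A=[-] B=[mesh] C=[lens,knob,flask]
Tick 4: prefer B, take mesh from B; A=[-] B=[-] C=[lens,knob,flask,mesh]
Tick 5: prefer A, both empty, nothing taken; A=[-] B=[-] C=[lens,knob,flask,mesh]
Tick 6: prefer B, both empty, nothing taken; A=[-] B=[-] C=[lens,knob,flask,mesh]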